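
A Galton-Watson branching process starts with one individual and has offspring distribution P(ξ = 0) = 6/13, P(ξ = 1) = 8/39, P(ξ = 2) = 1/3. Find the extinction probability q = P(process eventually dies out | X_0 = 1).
q = 1

Mean offspring μ = 0·6/13 + 1·8/39 + 2·1/3 = 34/39 ≤ 1. For μ ≤ 1 with offspring not concentrated at 1, the Galton-Watson process goes extinct almost surely, so q = 1.
(Algebraic check: The pgf is f(s) = 6/13 + 8/39·s + 1/3·s². The extinction probability q is the smallest fixed point of f in [0, 1]. Setting s = f(s):
  1/3·s² + (8/39 − 1)·s + 6/13 = 0
  1/3·s² − (6/13 + 1/3)·s + 6/13 = 0
which factors as (s − 1)·(1/3·s − 6/13) = 0, giving roots s = 1 and s = (6/13)/(1/3) = 18/13. Since 18/13 ≥ 1, the smallest root in [0, 1] is s = 1.)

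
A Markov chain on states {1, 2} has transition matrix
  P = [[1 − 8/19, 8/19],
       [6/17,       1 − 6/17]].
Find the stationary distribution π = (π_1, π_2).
π_1 = 57/125, π_2 = 68/125

Solve πP = π with π_1 + π_2 = 1. From πP = π: π_1 · (1 − 8/19) + π_2 · 6/17 = π_1 ⇒ π_2 · 6/17 = π_1 · 8/19 ⇒ π_2/π_1 = (8/19)/(6/17) = 68/57. Together with π_1 + π_2 = 1:
  π_1 = (6/17)/(8/19 + 6/17) = (6/17)/(250/323) = 57/125,
  π_2 = (8/19)/(8/19 + 6/17) = (8/19)/(250/323) = 68/125.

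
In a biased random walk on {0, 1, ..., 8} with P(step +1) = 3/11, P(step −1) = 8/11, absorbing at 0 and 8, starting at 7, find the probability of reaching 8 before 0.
P(hit 8 before 0) = (1 − (8/3)^7) / (1 − (8/3)^8) = 1256979/3354131

Let u_k denote P(reach 8 before 0 | start at k). Boundary: u_0 = 0, u_8 = 1. Recurrence: u_k = 3/11·u_{k+1} + 8/11·u_{k-1} for 1 ≤ k ≤ 7. Try u_k = A + B·r^k with r = q/p = (8/11)/(3/11) = 8/3. Substitution satisfies the recurrence; boundary conditions give:
  u_k = (1 − r^k) / (1 − r^N) = (1 − (8/3)^7) / (1 − (8/3)^8) = 1256979/3354131.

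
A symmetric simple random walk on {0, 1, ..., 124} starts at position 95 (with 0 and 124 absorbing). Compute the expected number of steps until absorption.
E[τ | X_0 = 95] = 2755

Let v_k = E[τ | X_0 = k]. Boundary: v_0 = v_124 = 0. Recurrence: v_k = 1 + (v_{k-1} + v_{k+1})/2 for 1 ≤ k ≤ 123. The particular solution to v_k − (v_{k-1} + v_{k+1})/2 = 1 is v_k = −k^2. Adding homogeneous solution A + B k and matching boundaries gives v_k = k (124 − k). Substituting k = 95: v_95 = 95 · 29 = 2755.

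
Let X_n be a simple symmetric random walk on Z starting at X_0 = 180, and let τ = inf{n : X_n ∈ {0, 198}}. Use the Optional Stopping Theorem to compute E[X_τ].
E[X_τ] = 180

X_n is a martingale and τ is a bounded-mean stopping time (indeed τ is finite a.s. with bounded expectation since the walk is in a bounded region). By the OST, E[X_τ] = E[X_0] = 180. Equivalently: E[X_τ] = 198 · P(hit 198 first) + 0 · P(hit 0 first) = 198 · (180/198) = 180.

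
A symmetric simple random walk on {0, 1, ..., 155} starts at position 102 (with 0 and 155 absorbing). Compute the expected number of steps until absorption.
E[τ | X_0 = 102] = 5406

Let v_k = E[τ | X_0 = k]. Boundary: v_0 = v_155 = 0. Recurrence: v_k = 1 + (v_{k-1} + v_{k+1})/2 for 1 ≤ k ≤ 154. The particular solution to v_k − (v_{k-1} + v_{k+1})/2 = 1 is v_k = −k^2. Adding homogeneous solution A + B k and matching boundaries gives v_k = k (155 − k). Substituting k = 102: v_102 = 102 · 53 = 5406.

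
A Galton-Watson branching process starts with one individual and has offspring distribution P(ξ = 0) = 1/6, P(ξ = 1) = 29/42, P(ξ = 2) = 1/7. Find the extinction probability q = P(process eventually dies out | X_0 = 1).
q = 1

Mean offspring μ = 0·1/6 + 1·29/42 + 2·1/7 = 41/42 ≤ 1. For μ ≤ 1 with offspring not concentrated at 1, the Galton-Watson process goes extinct almost surely, so q = 1.
(Algebraic check: The pgf is f(s) = 1/6 + 29/42·s + 1/7·s². The extinction probability q is the smallest fixed point of f in [0, 1]. Setting s = f(s):
  1/7·s² + (29/42 − 1)·s + 1/6 = 0
  1/7·s² − (1/6 + 1/7)·s + 1/6 = 0
which factors as (s − 1)·(1/7·s − 1/6) = 0, giving roots s = 1 and s = (1/6)/(1/7) = 7/6. Since 7/6 ≥ 1, the smallest root in [0, 1] is s = 1.)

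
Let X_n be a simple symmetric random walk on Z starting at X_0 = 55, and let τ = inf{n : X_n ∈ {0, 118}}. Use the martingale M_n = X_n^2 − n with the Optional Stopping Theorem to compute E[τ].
E[τ] = 3465

M_n = X_n^2 − n is a martingale (since E[X_{n+1}^2 | F_n] = X_n^2 + 1). By OST (τ has finite mean in a bounded region), E[M_τ] = E[M_0] = X_0^2 − 0 = 55^2 = 3025. Also E[M_τ] = E[X_τ^2] − E[τ]. The walk exits at 0 or 118, with P(hit 118 first) = 55/118, so E[X_τ^2] = 118^2 · 55/118 + 0 = 6490. Thus E[τ] = E[X_τ^2] − E[M_τ] = 6490 − 3025 = 3465 = 55(118 − 55) = 3465.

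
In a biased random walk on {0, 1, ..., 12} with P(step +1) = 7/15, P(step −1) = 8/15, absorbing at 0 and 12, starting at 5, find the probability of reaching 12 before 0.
P(hit 12 before 0) = (1 − (8/7)^5) / (1 − (8/7)^12) = 13144569823/54878189535

Let u_k denote P(reach 12 before 0 | start at k). Boundary: u_0 = 0, u_12 = 1. Recurrence: u_k = 7/15·u_{k+1} + 8/15·u_{k-1} for 1 ≤ k ≤ 11. Try u_k = A + B·r^k with r = q/p = (8/15)/(7/15) = 8/7. Substitution satisfies the recurrence; boundary conditions give:
  u_k = (1 − r^k) / (1 − r^N) = (1 − (8/7)^5) / (1 − (8/7)^12) = 13144569823/54878189535.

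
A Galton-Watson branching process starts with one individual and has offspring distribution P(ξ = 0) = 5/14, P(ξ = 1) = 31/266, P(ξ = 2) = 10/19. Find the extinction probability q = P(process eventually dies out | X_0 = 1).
q = 19/28

The pgf is f(s) = 5/14 + 31/266·s + 10/19·s². The extinction probability q is the smallest fixed point of f in [0, 1]. Setting s = f(s):
  10/19·s² + (31/266 − 1)·s + 5/14 = 0
  10/19·s² − (5/14 + 10/19)·s + 5/14 = 0
which factors as (s − 1)·(10/19·s − 5/14) = 0, giving roots s = 1 and s = (5/14)/(10/19) = 19/28.
Mean offspring μ = 31/266 + 2·10/19 = 311/266 > 1 (supercritical), so q < 1. The extinction probability is the smaller root: q = (5/14)/(10/19) = 19/28.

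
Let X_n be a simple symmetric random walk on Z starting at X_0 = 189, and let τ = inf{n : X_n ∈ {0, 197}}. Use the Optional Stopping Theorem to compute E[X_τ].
E[X_τ] = 189

X_n is a martingale and τ is a bounded-mean stopping time (indeed τ is finite a.s. with bounded expectation since the walk is in a bounded region). By the OST, E[X_τ] = E[X_0] = 189. Equivalently: E[X_τ] = 197 · P(hit 197 first) + 0 · P(hit 0 first) = 197 · (189/197) = 189.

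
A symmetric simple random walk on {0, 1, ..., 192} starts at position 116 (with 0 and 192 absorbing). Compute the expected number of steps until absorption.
E[τ | X_0 = 116] = 8816

Let v_k = E[τ | X_0 = k]. Boundary: v_0 = v_192 = 0. Recurrence: v_k = 1 + (v_{k-1} + v_{k+1})/2 for 1 ≤ k ≤ 191. The particular solution to v_k − (v_{k-1} + v_{k+1})/2 = 1 is v_k = −k^2. Adding homogeneous solution A + B k and matching boundaries gives v_k = k (192 − k). Substituting k = 116: v_116 = 116 · 76 = 8816.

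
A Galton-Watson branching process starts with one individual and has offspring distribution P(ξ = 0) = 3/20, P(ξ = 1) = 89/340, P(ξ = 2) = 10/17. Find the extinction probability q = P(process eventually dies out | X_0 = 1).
q = 51/200

The pgf is f(s) = 3/20 + 89/340·s + 10/17·s². The extinction probability q is the smallest fixed point of f in [0, 1]. Setting s = f(s):
  10/17·s² + (89/340 − 1)·s + 3/20 = 0
  10/17·s² − (3/20 + 10/17)·s + 3/20 = 0
which factors as (s − 1)·(10/17·s − 3/20) = 0, giving roots s = 1 and s = (3/20)/(10/17) = 51/200.
Mean offspring μ = 89/340 + 2·10/17 = 489/340 > 1 (supercritical), so q < 1. The extinction probability is the smaller root: q = (3/20)/(10/17) = 51/200.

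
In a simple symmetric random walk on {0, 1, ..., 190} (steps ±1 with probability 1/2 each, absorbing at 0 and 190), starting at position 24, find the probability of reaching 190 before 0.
P(hit 190 before 0) = 24/190 = 12/95

Let u_k = P(hit 190 before 0 | start at k). Then u_0 = 0, u_190 = 1, and u_k = u_{k-1}/2 + u_{k+1}/2 for 1 ≤ k ≤ 189. This harmonic recurrence is solved by u_k = k/190, giving u_24 = 24/190 = 12/95.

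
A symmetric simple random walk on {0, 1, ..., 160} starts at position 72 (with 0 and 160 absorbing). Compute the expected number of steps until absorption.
E[τ | X_0 = 72] = 6336

Let v_k = E[τ | X_0 = k]. Boundary: v_0 = v_160 = 0. Recurrence: v_k = 1 + (v_{k-1} + v_{k+1})/2 for 1 ≤ k ≤ 159. The particular solution to v_k − (v_{k-1} + v_{k+1})/2 = 1 is v_k = −k^2. Adding homogeneous solution A + B k and matching boundaries gives v_k = k (160 − k). Substituting k = 72: v_72 = 72 · 88 = 6336.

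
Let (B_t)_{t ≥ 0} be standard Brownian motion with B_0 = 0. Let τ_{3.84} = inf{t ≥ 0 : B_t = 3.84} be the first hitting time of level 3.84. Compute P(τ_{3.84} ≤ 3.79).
P(τ_{3.84} ≤ 3.79) = 2(1 − Φ(3.84/√3.79)) = 2(1 − Φ(1.9725)) ≈ 0.0486

By the reflection principle for standard BM, P(τ_b ≤ t) = 2 · P(B_t ≥ b). Since B_t ~ N(0, t), P(B_t ≥ 3.84) = 1 − Φ(3.84/√t) = 1 − Φ(3.84/√3.79) = 1 − Φ(1.9725) ≈ 0.02428. Doubling: P(τ_{3.84} ≤ 3.79) ≈ 2 · 0.02428 = 0.04856 ≈ 0.0486.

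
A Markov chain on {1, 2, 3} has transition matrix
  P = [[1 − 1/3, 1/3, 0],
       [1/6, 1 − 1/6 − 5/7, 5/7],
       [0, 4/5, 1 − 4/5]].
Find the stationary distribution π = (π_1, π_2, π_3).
π = (14/67, 28/67, 25/67)

This is a birth-death chain on three states, which satisfies detailed balance: π_1 · P_{12} = π_2 · P_{21} and π_2 · P_{23} = π_3 · P_{32}.
From π_1 · 1/3 = π_2 · 1/6: π_2/π_1 = (1/3)/(1/6) = 2.
From π_2 · 5/7 = π_3 · 4/5: π_3/π_2 = (5/7)/(4/5) = 25/28.
Take π_1 proportional to 1; then unnormalized π = (1, 2, 25/14). Normalize by dividing by the sum 67/14:
  π = (14/67, 28/67, 25/67).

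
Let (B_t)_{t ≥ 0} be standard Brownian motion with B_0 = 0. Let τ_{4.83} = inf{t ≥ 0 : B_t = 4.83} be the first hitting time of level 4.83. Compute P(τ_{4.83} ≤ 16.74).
P(τ_{4.83} ≤ 16.74) = 2(1 − Φ(4.83/√16.74)) = 2(1 − Φ(1.1805)) ≈ 0.2378

By the reflection principle for standard BM, P(τ_b ≤ t) = 2 · P(B_t ≥ b). Since B_t ~ N(0, t), P(B_t ≥ 4.83) = 1 − Φ(4.83/√t) = 1 − Φ(4.83/√16.74) = 1 − Φ(1.1805) ≈ 0.11890. Doubling: P(τ_{4.83} ≤ 16.74) ≈ 2 · 0.11890 = 0.23780 ≈ 0.2378.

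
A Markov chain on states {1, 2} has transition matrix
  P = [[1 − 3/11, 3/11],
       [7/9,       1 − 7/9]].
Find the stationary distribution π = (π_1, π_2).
π_1 = 77/104, π_2 = 27/104

Solve πP = π with π_1 + π_2 = 1. From πP = π: π_1 · (1 − 3/11) + π_2 · 7/9 = π_1 ⇒ π_2 · 7/9 = π_1 · 3/11 ⇒ π_2/π_1 = (3/11)/(7/9) = 27/77. Together with π_1 + π_2 = 1:
  π_1 = (7/9)/(3/11 + 7/9) = (7/9)/(104/99) = 77/104,
  π_2 = (3/11)/(3/11 + 7/9) = (3/11)/(104/99) = 27/104.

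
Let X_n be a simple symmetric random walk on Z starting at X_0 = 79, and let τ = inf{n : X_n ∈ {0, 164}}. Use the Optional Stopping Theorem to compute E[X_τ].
E[X_τ] = 79

X_n is a martingale and τ is a bounded-mean stopping time (indeed τ is finite a.s. with bounded expectation since the walk is in a bounded region). By the OST, E[X_τ] = E[X_0] = 79. Equivalently: E[X_τ] = 164 · P(hit 164 first) + 0 · P(hit 0 first) = 164 · (79/164) = 79.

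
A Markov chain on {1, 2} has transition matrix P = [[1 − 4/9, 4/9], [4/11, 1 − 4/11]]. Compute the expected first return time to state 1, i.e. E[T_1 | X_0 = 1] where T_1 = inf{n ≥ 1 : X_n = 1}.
E[T_1 | X_0 = 1] = 1/π_1 = 20/9

For an irreducible recurrent Markov chain with stationary distribution π, E[T_i | X_0 = i] = 1/π_i (Kac's formula). Here π_1 = (4/11)/(4/9 + 4/11) = (4/11)/(80/99) = 9/20, so E[T_1 | X_0 = 1] = 1/π_1 = (4/9 + 4/11)/(4/11) = (80/99)/(4/11) = 20/9.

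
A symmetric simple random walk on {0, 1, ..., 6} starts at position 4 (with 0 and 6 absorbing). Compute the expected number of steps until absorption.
E[τ | X_0 = 4] = 8

Let v_k = E[τ | X_0 = k]. Boundary: v_0 = v_6 = 0. Recurrence: v_k = 1 + (v_{k-1} + v_{k+1})/2 for 1 ≤ k ≤ 5. The particular solution to v_k − (v_{k-1} + v_{k+1})/2 = 1 is v_k = −k^2. Adding homogeneous solution A + B k and matching boundaries gives v_k = k (6 − k). Substituting k = 4: v_4 = 4 · 2 = 8.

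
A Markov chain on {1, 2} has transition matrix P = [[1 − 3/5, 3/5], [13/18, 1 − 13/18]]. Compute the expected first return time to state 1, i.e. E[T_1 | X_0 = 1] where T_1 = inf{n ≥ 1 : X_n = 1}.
E[T_1 | X_0 = 1] = 1/π_1 = 119/65

For an irreducible recurrent Markov chain with stationary distribution π, E[T_i | X_0 = i] = 1/π_i (Kac's formula). Here π_1 = (13/18)/(3/5 + 13/18) = (13/18)/(119/90) = 65/119, so E[T_1 | X_0 = 1] = 1/π_1 = (3/5 + 13/18)/(13/18) = (119/90)/(13/18) = 119/65.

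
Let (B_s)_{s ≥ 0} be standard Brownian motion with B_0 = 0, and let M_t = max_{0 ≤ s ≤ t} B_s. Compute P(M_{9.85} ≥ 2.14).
P(M_{9.85} ≥ 2.14) = 2·P(B_{9.85} ≥ 2.14) = 2(1 − Φ(2.14/√9.85)) ≈ 0.4953

By the reflection principle for Brownian motion, P(M_t ≥ a) = 2 · P(B_t ≥ a) for a ≥ 0. Since B_t ~ N(0, t), P(B_t ≥ 2.14) = 1 − Φ(2.14/√t) = 1 − Φ(2.14/√9.85) = 1 − Φ(0.6819). So
  P(M_{9.85} ≥ 2.14) = 2(1 − Φ(0.6819)) ≈ 0.4953.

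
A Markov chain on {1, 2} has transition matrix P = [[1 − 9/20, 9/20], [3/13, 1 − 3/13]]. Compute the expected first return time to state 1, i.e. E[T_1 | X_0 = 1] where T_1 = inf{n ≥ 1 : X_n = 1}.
E[T_1 | X_0 = 1] = 1/π_1 = 59/20

For an irreducible recurrent Markov chain with stationary distribution π, E[T_i | X_0 = i] = 1/π_i (Kac's formula). Here π_1 = (3/13)/(9/20 + 3/13) = (3/13)/(177/260) = 20/59, so E[T_1 | X_0 = 1] = 1/π_1 = (9/20 + 3/13)/(3/13) = (177/260)/(3/13) = 59/20.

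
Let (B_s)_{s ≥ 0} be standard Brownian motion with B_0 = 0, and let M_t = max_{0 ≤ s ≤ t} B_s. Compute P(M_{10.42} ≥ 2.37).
P(M_{10.42} ≥ 2.37) = 2·P(B_{10.42} ≥ 2.37) = 2(1 − Φ(2.37/√10.42)) ≈ 0.4628

By the reflection principle for Brownian motion, P(M_t ≥ a) = 2 · P(B_t ≥ a) for a ≥ 0. Since B_t ~ N(0, t), P(B_t ≥ 2.37) = 1 − Φ(2.37/√t) = 1 − Φ(2.37/√10.42) = 1 − Φ(0.7342). So
  P(M_{10.42} ≥ 2.37) = 2(1 − Φ(0.7342)) ≈ 0.4628.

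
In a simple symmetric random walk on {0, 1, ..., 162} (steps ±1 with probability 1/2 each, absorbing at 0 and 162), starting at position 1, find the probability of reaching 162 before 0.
P(hit 162 before 0) = 1/162

Let u_k = P(hit 162 before 0 | start at k). Then u_0 = 0, u_162 = 1, and u_k = u_{k-1}/2 + u_{k+1}/2 for 1 ≤ k ≤ 161. This harmonic recurrence is solved by u_k = k/162, giving u_1 = 1/162.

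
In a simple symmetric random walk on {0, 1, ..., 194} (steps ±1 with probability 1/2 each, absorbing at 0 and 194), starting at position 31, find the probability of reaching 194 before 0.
P(hit 194 before 0) = 31/194

Let u_k = P(hit 194 before 0 | start at k). Then u_0 = 0, u_194 = 1, and u_k = u_{k-1}/2 + u_{k+1}/2 for 1 ≤ k ≤ 193. This harmonic recurrence is solved by u_k = k/194, giving u_31 = 31/194.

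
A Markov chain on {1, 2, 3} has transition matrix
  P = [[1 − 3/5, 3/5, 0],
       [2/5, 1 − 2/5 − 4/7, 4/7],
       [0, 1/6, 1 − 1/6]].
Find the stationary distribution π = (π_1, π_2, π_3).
π = (14/107, 21/107, 72/107)

This is a birth-death chain on three states, which satisfies detailed balance: π_1 · P_{12} = π_2 · P_{21} and π_2 · P_{23} = π_3 · P_{32}.
From π_1 · 3/5 = π_2 · 2/5: π_2/π_1 = (3/5)/(2/5) = 3/2.
From π_2 · 4/7 = π_3 · 1/6: π_3/π_2 = (4/7)/(1/6) = 24/7.
Take π_1 proportional to 1; then unnormalized π = (1, 3/2, 36/7). Normalize by dividing by the sum 107/14:
  π = (14/107, 21/107, 72/107).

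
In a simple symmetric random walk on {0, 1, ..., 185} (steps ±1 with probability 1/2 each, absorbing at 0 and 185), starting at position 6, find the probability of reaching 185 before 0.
P(hit 185 before 0) = 6/185

Let u_k = P(hit 185 before 0 | start at k). Then u_0 = 0, u_185 = 1, and u_k = u_{k-1}/2 + u_{k+1}/2 for 1 ≤ k ≤ 184. This harmonic recurrence is solved by u_k = k/185, giving u_6 = 6/185.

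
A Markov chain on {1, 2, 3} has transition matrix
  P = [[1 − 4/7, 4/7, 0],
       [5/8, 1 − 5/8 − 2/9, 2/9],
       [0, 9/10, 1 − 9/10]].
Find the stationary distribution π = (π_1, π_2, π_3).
π = (2835/6067, 2592/6067, 640/6067)

This is a birth-death chain on three states, which satisfies detailed balance: π_1 · P_{12} = π_2 · P_{21} and π_2 · P_{23} = π_3 · P_{32}.
From π_1 · 4/7 = π_2 · 5/8: π_2/π_1 = (4/7)/(5/8) = 32/35.
From π_2 · 2/9 = π_3 · 9/10: π_3/π_2 = (2/9)/(9/10) = 20/81.
Take π_1 proportional to 1; then unnormalized π = (1, 32/35, 128/567). Normalize by dividing by the sum 6067/2835:
  π = (2835/6067, 2592/6067, 640/6067).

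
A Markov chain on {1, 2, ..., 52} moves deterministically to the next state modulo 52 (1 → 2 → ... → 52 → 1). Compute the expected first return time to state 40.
E[T_40 | X_0 = 40] = 52

The chain cycles deterministically, so starting at state 40 it returns in exactly 52 steps. Equivalently, the stationary distribution is uniform π_j = 1/52 for every state j, so by Kac's formula E[T_40] = 1/π_40 = 52.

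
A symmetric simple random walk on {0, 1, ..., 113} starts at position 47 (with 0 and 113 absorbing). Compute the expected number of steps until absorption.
E[τ | X_0 = 47] = 3102

Let v_k = E[τ | X_0 = k]. Boundary: v_0 = v_113 = 0. Recurrence: v_k = 1 + (v_{k-1} + v_{k+1})/2 for 1 ≤ k ≤ 112. The particular solution to v_k − (v_{k-1} + v_{k+1})/2 = 1 is v_k = −k^2. Adding homogeneous solution A + B k and matching boundaries gives v_k = k (113 − k). Substituting k = 47: v_47 = 47 · 66 = 3102.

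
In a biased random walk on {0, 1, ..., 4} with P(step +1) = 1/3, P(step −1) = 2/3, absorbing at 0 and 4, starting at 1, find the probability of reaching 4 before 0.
P(hit 4 before 0) = (1 − (2)^1) / (1 − (2)^4) = 1/15

Let u_k denote P(reach 4 before 0 | start at k). Boundary: u_0 = 0, u_4 = 1. Recurrence: u_k = 1/3·u_{k+1} + 2/3·u_{k-1} for 1 ≤ k ≤ 3. Try u_k = A + B·r^k with r = q/p = (2/3)/(1/3) = 2. Substitution satisfies the recurrence; boundary conditions give:
  u_k = (1 − r^k) / (1 − r^N) = (1 − (2)^1) / (1 − (2)^4) = 1/15.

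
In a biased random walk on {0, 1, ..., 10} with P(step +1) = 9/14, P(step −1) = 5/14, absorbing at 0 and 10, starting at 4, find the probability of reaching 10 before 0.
P(hit 10 before 0) = (1 − (5/9)^4) / (1 − (5/9)^10) = 56332746/62089621

Let u_k denote P(reach 10 before 0 | start at k). Boundary: u_0 = 0, u_10 = 1. Recurrence: u_k = 9/14·u_{k+1} + 5/14·u_{k-1} for 1 ≤ k ≤ 9. Try u_k = A + B·r^k with r = q/p = (5/14)/(9/14) = 5/9. Substitution satisfies the recurrence; boundary conditions give:
  u_k = (1 − r^k) / (1 − r^N) = (1 − (5/9)^4) / (1 − (5/9)^10) = 56332746/62089621.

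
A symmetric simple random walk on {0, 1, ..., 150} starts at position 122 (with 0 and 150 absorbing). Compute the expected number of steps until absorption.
E[τ | X_0 = 122] = 3416

Let v_k = E[τ | X_0 = k]. Boundary: v_0 = v_150 = 0. Recurrence: v_k = 1 + (v_{k-1} + v_{k+1})/2 for 1 ≤ k ≤ 149. The particular solution to v_k − (v_{k-1} + v_{k+1})/2 = 1 is v_k = −k^2. Adding homogeneous solution A + B k and matching boundaries gives v_k = k (150 − k). Substituting k = 122: v_122 = 122 · 28 = 3416.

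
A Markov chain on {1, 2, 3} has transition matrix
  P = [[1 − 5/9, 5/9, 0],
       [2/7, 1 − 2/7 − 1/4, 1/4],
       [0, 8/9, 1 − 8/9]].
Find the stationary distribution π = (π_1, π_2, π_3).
π = (576/2011, 1120/2011, 315/2011)

This is a birth-death chain on three states, which satisfies detailed balance: π_1 · P_{12} = π_2 · P_{21} and π_2 · P_{23} = π_3 · P_{32}.
From π_1 · 5/9 = π_2 · 2/7: π_2/π_1 = (5/9)/(2/7) = 35/18.
From π_2 · 1/4 = π_3 · 8/9: π_3/π_2 = (1/4)/(8/9) = 9/32.
Take π_1 proportional to 1; then unnormalized π = (1, 35/18, 35/64). Normalize by dividing by the sum 2011/576:
  π = (576/2011, 1120/2011, 315/2011).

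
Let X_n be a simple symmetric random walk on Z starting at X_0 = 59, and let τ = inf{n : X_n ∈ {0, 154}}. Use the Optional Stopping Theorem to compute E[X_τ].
E[X_τ] = 59

X_n is a martingale and τ is a bounded-mean stopping time (indeed τ is finite a.s. with bounded expectation since the walk is in a bounded region). By the OST, E[X_τ] = E[X_0] = 59. Equivalently: E[X_τ] = 154 · P(hit 154 first) + 0 · P(hit 0 first) = 154 · (59/154) = 59.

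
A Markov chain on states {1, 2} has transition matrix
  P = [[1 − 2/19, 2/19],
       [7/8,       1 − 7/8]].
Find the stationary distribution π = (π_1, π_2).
π_1 = 133/149, π_2 = 16/149

Solve πP = π with π_1 + π_2 = 1. From πP = π: π_1 · (1 − 2/19) + π_2 · 7/8 = π_1 ⇒ π_2 · 7/8 = π_1 · 2/19 ⇒ π_2/π_1 = (2/19)/(7/8) = 16/133. Together with π_1 + π_2 = 1:
  π_1 = (7/8)/(2/19 + 7/8) = (7/8)/(149/152) = 133/149,
  π_2 = (2/19)/(2/19 + 7/8) = (2/19)/(149/152) = 16/149.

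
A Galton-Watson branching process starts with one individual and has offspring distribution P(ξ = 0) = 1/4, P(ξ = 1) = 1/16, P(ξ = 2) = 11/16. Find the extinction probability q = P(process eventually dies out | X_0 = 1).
q = 4/11

The pgf is f(s) = 1/4 + 1/16·s + 11/16·s². The extinction probability q is the smallest fixed point of f in [0, 1]. Setting s = f(s):
  11/16·s² + (1/16 − 1)·s + 1/4 = 0
  11/16·s² − (1/4 + 11/16)·s + 1/4 = 0
which factors as (s − 1)·(11/16·s − 1/4) = 0, giving roots s = 1 and s = (1/4)/(11/16) = 4/11.
Mean offspring μ = 1/16 + 2·11/16 = 23/16 > 1 (supercritical), so q < 1. The extinction probability is the smaller root: q = (1/4)/(11/16) = 4/11.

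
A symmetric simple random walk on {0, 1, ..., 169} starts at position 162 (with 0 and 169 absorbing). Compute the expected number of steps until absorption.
E[τ | X_0 = 162] = 1134

Let v_k = E[τ | X_0 = k]. Boundary: v_0 = v_169 = 0. Recurrence: v_k = 1 + (v_{k-1} + v_{k+1})/2 for 1 ≤ k ≤ 168. The particular solution to v_k − (v_{k-1} + v_{k+1})/2 = 1 is v_k = −k^2. Adding homogeneous solution A + B k and matching boundaries gives v_k = k (169 − k). Substituting k = 162: v_162 = 162 · 7 = 1134.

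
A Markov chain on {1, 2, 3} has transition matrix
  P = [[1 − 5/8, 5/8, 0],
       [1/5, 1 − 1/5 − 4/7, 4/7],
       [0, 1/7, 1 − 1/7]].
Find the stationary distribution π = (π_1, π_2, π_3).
π = (8/133, 25/133, 100/133)

This is a birth-death chain on three states, which satisfies detailed balance: π_1 · P_{12} = π_2 · P_{21} and π_2 · P_{23} = π_3 · P_{32}.
From π_1 · 5/8 = π_2 · 1/5: π_2/π_1 = (5/8)/(1/5) = 25/8.
From π_2 · 4/7 = π_3 · 1/7: π_3/π_2 = (4/7)/(1/7) = 4.
Take π_1 proportional to 1; then unnormalized π = (1, 25/8, 25/2). Normalize by dividing by the sum 133/8:
  π = (8/133, 25/133, 100/133).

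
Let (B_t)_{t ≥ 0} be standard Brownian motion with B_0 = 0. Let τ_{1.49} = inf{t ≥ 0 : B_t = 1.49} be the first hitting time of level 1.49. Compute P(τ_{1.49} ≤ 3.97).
P(τ_{1.49} ≤ 3.97) = 2(1 − Φ(1.49/√3.97)) = 2(1 − Φ(0.7478)) ≈ 0.4546

By the reflection principle for standard BM, P(τ_b ≤ t) = 2 · P(B_t ≥ b). Since B_t ~ N(0, t), P(B_t ≥ 1.49) = 1 − Φ(1.49/√t) = 1 − Φ(1.49/√3.97) = 1 − Φ(0.7478) ≈ 0.22729. Doubling: P(τ_{1.49} ≤ 3.97) ≈ 2 · 0.22729 = 0.45458 ≈ 0.4546.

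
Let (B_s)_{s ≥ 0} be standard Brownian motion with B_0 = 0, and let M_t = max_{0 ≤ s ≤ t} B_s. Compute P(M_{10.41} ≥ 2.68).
P(M_{10.41} ≥ 2.68) = 2·P(B_{10.41} ≥ 2.68) = 2(1 − Φ(2.68/√10.41)) ≈ 0.4062

By the reflection principle for Brownian motion, P(M_t ≥ a) = 2 · P(B_t ≥ a) for a ≥ 0. Since B_t ~ N(0, t), P(B_t ≥ 2.68) = 1 − Φ(2.68/√t) = 1 − Φ(2.68/√10.41) = 1 − Φ(0.8306). So
  P(M_{10.41} ≥ 2.68) = 2(1 − Φ(0.8306)) ≈ 0.4062.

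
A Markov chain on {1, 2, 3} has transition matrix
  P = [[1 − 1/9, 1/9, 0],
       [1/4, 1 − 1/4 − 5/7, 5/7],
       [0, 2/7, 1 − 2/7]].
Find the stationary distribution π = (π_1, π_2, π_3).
π = (9/23, 4/23, 10/23)

This is a birth-death chain on three states, which satisfies detailed balance: π_1 · P_{12} = π_2 · P_{21} and π_2 · P_{23} = π_3 · P_{32}.
From π_1 · 1/9 = π_2 · 1/4: π_2/π_1 = (1/9)/(1/4) = 4/9.
From π_2 · 5/7 = π_3 · 2/7: π_3/π_2 = (5/7)/(2/7) = 5/2.
Take π_1 proportional to 1; then unnormalized π = (1, 4/9, 10/9). Normalize by dividing by the sum 23/9:
  π = (9/23, 4/23, 10/23).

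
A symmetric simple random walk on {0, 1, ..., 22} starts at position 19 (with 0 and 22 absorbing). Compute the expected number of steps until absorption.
E[τ | X_0 = 19] = 57

Let v_k = E[τ | X_0 = k]. Boundary: v_0 = v_22 = 0. Recurrence: v_k = 1 + (v_{k-1} + v_{k+1})/2 for 1 ≤ k ≤ 21. The particular solution to v_k − (v_{k-1} + v_{k+1})/2 = 1 is v_k = −k^2. Adding homogeneous solution A + B k and matching boundaries gives v_k = k (22 − k). Substituting k = 19: v_19 = 19 · 3 = 57.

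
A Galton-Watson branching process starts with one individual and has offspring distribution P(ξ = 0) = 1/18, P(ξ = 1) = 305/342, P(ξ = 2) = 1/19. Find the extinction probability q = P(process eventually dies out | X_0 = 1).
q = 1

Mean offspring μ = 0·1/18 + 1·305/342 + 2·1/19 = 341/342 ≤ 1. For μ ≤ 1 with offspring not concentrated at 1, the Galton-Watson process goes extinct almost surely, so q = 1.
(Algebraic check: The pgf is f(s) = 1/18 + 305/342·s + 1/19·s². The extinction probability q is the smallest fixed point of f in [0, 1]. Setting s = f(s):
  1/19·s² + (305/342 − 1)·s + 1/18 = 0
  1/19·s² − (1/18 + 1/19)·s + 1/18 = 0
which factors as (s − 1)·(1/19·s − 1/18) = 0, giving roots s = 1 and s = (1/18)/(1/19) = 19/18. Since 19/18 ≥ 1, the smallest root in [0, 1] is s = 1.)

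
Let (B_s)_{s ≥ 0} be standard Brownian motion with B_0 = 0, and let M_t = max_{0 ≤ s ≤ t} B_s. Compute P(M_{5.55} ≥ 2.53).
P(M_{5.55} ≥ 2.53) = 2·P(B_{5.55} ≥ 2.53) = 2(1 − Φ(2.53/√5.55)) ≈ 0.2829

By the reflection principle for Brownian motion, P(M_t ≥ a) = 2 · P(B_t ≥ a) for a ≥ 0. Since B_t ~ N(0, t), P(B_t ≥ 2.53) = 1 − Φ(2.53/√t) = 1 − Φ(2.53/√5.55) = 1 − Φ(1.0739). So
  P(M_{5.55} ≥ 2.53) = 2(1 − Φ(1.0739)) ≈ 0.2829.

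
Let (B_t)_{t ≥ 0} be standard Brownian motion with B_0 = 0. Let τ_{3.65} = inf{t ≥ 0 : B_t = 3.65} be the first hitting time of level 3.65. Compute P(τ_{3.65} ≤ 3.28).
P(τ_{3.65} ≤ 3.28) = 2(1 − Φ(3.65/√3.28)) = 2(1 − Φ(2.0154)) ≈ 0.0439

By the reflection principle for standard BM, P(τ_b ≤ t) = 2 · P(B_t ≥ b). Since B_t ~ N(0, t), P(B_t ≥ 3.65) = 1 − Φ(3.65/√t) = 1 − Φ(3.65/√3.28) = 1 − Φ(2.0154) ≈ 0.02193. Doubling: P(τ_{3.65} ≤ 3.28) ≈ 2 · 0.02193 = 0.04386 ≈ 0.0439.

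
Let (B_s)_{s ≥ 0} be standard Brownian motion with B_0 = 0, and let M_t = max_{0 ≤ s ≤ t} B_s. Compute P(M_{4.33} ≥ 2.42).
P(M_{4.33} ≥ 2.42) = 2·P(B_{4.33} ≥ 2.42) = 2(1 − Φ(2.42/√4.33)) ≈ 0.2448

By the reflection principle for Brownian motion, P(M_t ≥ a) = 2 · P(B_t ≥ a) for a ≥ 0. Since B_t ~ N(0, t), P(B_t ≥ 2.42) = 1 − Φ(2.42/√t) = 1 − Φ(2.42/√4.33) = 1 − Φ(1.1630). So
  P(M_{4.33} ≥ 2.42) = 2(1 − Φ(1.1630)) ≈ 0.2448.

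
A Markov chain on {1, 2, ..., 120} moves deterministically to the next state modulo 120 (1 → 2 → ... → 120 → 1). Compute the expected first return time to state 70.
E[T_70 | X_0 = 70] = 120

The chain cycles deterministically, so starting at state 70 it returns in exactly 120 steps. Equivalently, the stationary distribution is uniform π_j = 1/120 for every state j, so by Kac's formula E[T_70] = 1/π_70 = 120.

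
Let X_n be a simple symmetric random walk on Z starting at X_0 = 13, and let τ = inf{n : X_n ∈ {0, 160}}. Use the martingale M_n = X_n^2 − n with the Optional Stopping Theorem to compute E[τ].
E[τ] = 1911

M_n = X_n^2 − n is a martingale (since E[X_{n+1}^2 | F_n] = X_n^2 + 1). By OST (τ has finite mean in a bounded region), E[M_τ] = E[M_0] = X_0^2 − 0 = 13^2 = 169. Also E[M_τ] = E[X_τ^2] − E[τ]. The walk exits at 0 or 160, with P(hit 160 first) = 13/160, so E[X_τ^2] = 160^2 · 13/160 + 0 = 2080. Thus E[τ] = E[X_τ^2] − E[M_τ] = 2080 − 169 = 1911 = 13(160 − 13) = 1911.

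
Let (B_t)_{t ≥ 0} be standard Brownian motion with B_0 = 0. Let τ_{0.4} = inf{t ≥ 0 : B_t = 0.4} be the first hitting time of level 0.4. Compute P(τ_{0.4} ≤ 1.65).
P(τ_{0.4} ≤ 1.65) = 2(1 − Φ(0.4/√1.65)) = 2(1 − Φ(0.3114)) ≈ 0.7555

By the reflection principle for standard BM, P(τ_b ≤ t) = 2 · P(B_t ≥ b). Since B_t ~ N(0, t), P(B_t ≥ 0.4) = 1 − Φ(0.4/√t) = 1 − Φ(0.4/√1.65) = 1 − Φ(0.3114) ≈ 0.37775. Doubling: P(τ_{0.4} ≤ 1.65) ≈ 2 · 0.37775 = 0.75550 ≈ 0.7555.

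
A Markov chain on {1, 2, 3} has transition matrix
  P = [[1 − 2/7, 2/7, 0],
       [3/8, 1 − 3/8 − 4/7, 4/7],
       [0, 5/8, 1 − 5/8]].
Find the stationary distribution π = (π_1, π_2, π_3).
π = (735/1807, 560/1807, 512/1807)

This is a birth-death chain on three states, which satisfies detailed balance: π_1 · P_{12} = π_2 · P_{21} and π_2 · P_{23} = π_3 · P_{32}.
From π_1 · 2/7 = π_2 · 3/8: π_2/π_1 = (2/7)/(3/8) = 16/21.
From π_2 · 4/7 = π_3 · 5/8: π_3/π_2 = (4/7)/(5/8) = 32/35.
Take π_1 proportional to 1; then unnormalized π = (1, 16/21, 512/735). Normalize by dividing by the sum 1807/735:
  π = (735/1807, 560/1807, 512/1807).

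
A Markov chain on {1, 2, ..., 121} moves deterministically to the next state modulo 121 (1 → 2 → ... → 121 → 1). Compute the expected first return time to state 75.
E[T_75 | X_0 = 75] = 121

The chain cycles deterministically, so starting at state 75 it returns in exactly 121 steps. Equivalently, the stationary distribution is uniform π_j = 1/121 for every state j, so by Kac's formula E[T_75] = 1/π_75 = 121.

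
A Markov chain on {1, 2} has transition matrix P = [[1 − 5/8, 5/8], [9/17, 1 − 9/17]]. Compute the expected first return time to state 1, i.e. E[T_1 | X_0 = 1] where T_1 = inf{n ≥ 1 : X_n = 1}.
E[T_1 | X_0 = 1] = 1/π_1 = 157/72

For an irreducible recurrent Markov chain with stationary distribution π, E[T_i | X_0 = i] = 1/π_i (Kac's formula). Here π_1 = (9/17)/(5/8 + 9/17) = (9/17)/(157/136) = 72/157, so E[T_1 | X_0 = 1] = 1/π_1 = (5/8 + 9/17)/(9/17) = (157/136)/(9/17) = 157/72.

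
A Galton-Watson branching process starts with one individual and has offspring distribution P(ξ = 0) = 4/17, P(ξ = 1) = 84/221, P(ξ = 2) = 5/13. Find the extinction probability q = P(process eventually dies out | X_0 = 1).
q = 52/85

The pgf is f(s) = 4/17 + 84/221·s + 5/13·s². The extinction probability q is the smallest fixed point of f in [0, 1]. Setting s = f(s):
  5/13·s² + (84/221 − 1)·s + 4/17 = 0
  5/13·s² − (4/17 + 5/13)·s + 4/17 = 0
which factors as (s − 1)·(5/13·s − 4/17) = 0, giving roots s = 1 and s = (4/17)/(5/13) = 52/85.
Mean offspring μ = 84/221 + 2·5/13 = 254/221 > 1 (supercritical), so q < 1. The extinction probability is the smaller root: q = (4/17)/(5/13) = 52/85.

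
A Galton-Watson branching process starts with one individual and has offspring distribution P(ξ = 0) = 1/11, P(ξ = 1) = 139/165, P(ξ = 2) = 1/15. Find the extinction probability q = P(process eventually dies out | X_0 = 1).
q = 1

Mean offspring μ = 0·1/11 + 1·139/165 + 2·1/15 = 161/165 ≤ 1. For μ ≤ 1 with offspring not concentrated at 1, the Galton-Watson process goes extinct almost surely, so q = 1.
(Algebraic check: The pgf is f(s) = 1/11 + 139/165·s + 1/15·s². The extinction probability q is the smallest fixed point of f in [0, 1]. Setting s = f(s):
  1/15·s² + (139/165 − 1)·s + 1/11 = 0
  1/15·s² − (1/11 + 1/15)·s + 1/11 = 0
which factors as (s − 1)·(1/15·s − 1/11) = 0, giving roots s = 1 and s = (1/11)/(1/15) = 15/11. Since 15/11 ≥ 1, the smallest root in [0, 1] is s = 1.)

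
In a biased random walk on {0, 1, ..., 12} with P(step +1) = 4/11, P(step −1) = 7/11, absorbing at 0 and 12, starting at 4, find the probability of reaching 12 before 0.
P(hit 12 before 0) = (1 − (7/4)^4) / (1 − (7/4)^12) = 65536/6444993

Let u_k denote P(reach 12 before 0 | start at k). Boundary: u_0 = 0, u_12 = 1. Recurrence: u_k = 4/11·u_{k+1} + 7/11·u_{k-1} for 1 ≤ k ≤ 11. Try u_k = A + B·r^k with r = q/p = (7/11)/(4/11) = 7/4. Substitution satisfies the recurrence; boundary conditions give:
  u_k = (1 − r^k) / (1 − r^N) = (1 − (7/4)^4) / (1 − (7/4)^12) = 65536/6444993.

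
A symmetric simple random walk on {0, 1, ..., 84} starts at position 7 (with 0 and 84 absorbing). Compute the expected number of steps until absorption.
E[τ | X_0 = 7] = 539

Let v_k = E[τ | X_0 = k]. Boundary: v_0 = v_84 = 0. Recurrence: v_k = 1 + (v_{k-1} + v_{k+1})/2 for 1 ≤ k ≤ 83. The particular solution to v_k − (v_{k-1} + v_{k+1})/2 = 1 is v_k = −k^2. Adding homogeneous solution A + B k and matching boundaries gives v_k = k (84 − k). Substituting k = 7: v_7 = 7 · 77 = 539.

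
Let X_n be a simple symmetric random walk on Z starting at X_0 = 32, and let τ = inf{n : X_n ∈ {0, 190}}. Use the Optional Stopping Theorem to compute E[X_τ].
E[X_τ] = 32

X_n is a martingale and τ is a bounded-mean stopping time (indeed τ is finite a.s. with bounded expectation since the walk is in a bounded region). By the OST, E[X_τ] = E[X_0] = 32. Equivalently: E[X_τ] = 190 · P(hit 190 first) + 0 · P(hit 0 first) = 190 · (32/190) = 32.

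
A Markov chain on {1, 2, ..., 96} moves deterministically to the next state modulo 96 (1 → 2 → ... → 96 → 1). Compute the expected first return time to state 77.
E[T_77 | X_0 = 77] = 96

The chain cycles deterministically, so starting at state 77 it returns in exactly 96 steps. Equivalently, the stationary distribution is uniform π_j = 1/96 for every state j, so by Kac's formula E[T_77] = 1/π_77 = 96.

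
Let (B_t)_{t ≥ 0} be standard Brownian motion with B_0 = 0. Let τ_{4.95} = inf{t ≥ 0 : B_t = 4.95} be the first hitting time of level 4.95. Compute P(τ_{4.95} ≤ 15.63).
P(τ_{4.95} ≤ 15.63) = 2(1 − Φ(4.95/√15.63)) = 2(1 − Φ(1.2521)) ≈ 0.2105

By the reflection principle for standard BM, P(τ_b ≤ t) = 2 · P(B_t ≥ b). Since B_t ~ N(0, t), P(B_t ≥ 4.95) = 1 − Φ(4.95/√t) = 1 − Φ(4.95/√15.63) = 1 − Φ(1.2521) ≈ 0.10527. Doubling: P(τ_{4.95} ≤ 15.63) ≈ 2 · 0.10527 = 0.21054 ≈ 0.2105.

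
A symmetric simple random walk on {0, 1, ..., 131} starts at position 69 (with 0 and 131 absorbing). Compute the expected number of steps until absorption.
E[τ | X_0 = 69] = 4278

Let v_k = E[τ | X_0 = k]. Boundary: v_0 = v_131 = 0. Recurrence: v_k = 1 + (v_{k-1} + v_{k+1})/2 for 1 ≤ k ≤ 130. The particular solution to v_k − (v_{k-1} + v_{k+1})/2 = 1 is v_k = −k^2. Adding homogeneous solution A + B k and matching boundaries gives v_k = k (131 − k). Substituting k = 69: v_69 = 69 · 62 = 4278.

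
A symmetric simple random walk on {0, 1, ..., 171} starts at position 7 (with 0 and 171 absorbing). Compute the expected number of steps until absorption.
E[τ | X_0 = 7] = 1148

Let v_k = E[τ | X_0 = k]. Boundary: v_0 = v_171 = 0. Recurrence: v_k = 1 + (v_{k-1} + v_{k+1})/2 for 1 ≤ k ≤ 170. The particular solution to v_k − (v_{k-1} + v_{k+1})/2 = 1 is v_k = −k^2. Adding homogeneous solution A + B k and matching boundaries gives v_k = k (171 − k). Substituting k = 7: v_7 = 7 · 164 = 1148.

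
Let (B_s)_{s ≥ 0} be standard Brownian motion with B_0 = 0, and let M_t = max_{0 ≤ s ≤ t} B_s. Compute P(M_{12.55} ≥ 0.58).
P(M_{12.55} ≥ 0.58) = 2·P(B_{12.55} ≥ 0.58) = 2(1 − Φ(0.58/√12.55)) ≈ 0.8700

By the reflection principle for Brownian motion, P(M_t ≥ a) = 2 · P(B_t ≥ a) for a ≥ 0. Since B_t ~ N(0, t), P(B_t ≥ 0.58) = 1 − Φ(0.58/√t) = 1 − Φ(0.58/√12.55) = 1 − Φ(0.1637). So
  P(M_{12.55} ≥ 0.58) = 2(1 − Φ(0.1637)) ≈ 0.8700.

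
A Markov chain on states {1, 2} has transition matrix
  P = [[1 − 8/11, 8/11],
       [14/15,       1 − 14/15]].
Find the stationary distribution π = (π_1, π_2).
π_1 = 77/137, π_2 = 60/137

Solve πP = π with π_1 + π_2 = 1. From πP = π: π_1 · (1 − 8/11) + π_2 · 14/15 = π_1 ⇒ π_2 · 14/15 = π_1 · 8/11 ⇒ π_2/π_1 = (8/11)/(14/15) = 60/77. Together with π_1 + π_2 = 1:
  π_1 = (14/15)/(8/11 + 14/15) = (14/15)/(274/165) = 77/137,
  π_2 = (8/11)/(8/11 + 14/15) = (8/11)/(274/165) = 60/137.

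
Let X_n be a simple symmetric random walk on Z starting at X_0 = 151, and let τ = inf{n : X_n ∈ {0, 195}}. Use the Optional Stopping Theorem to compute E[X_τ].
E[X_τ] = 151

X_n is a martingale and τ is a bounded-mean stopping time (indeed τ is finite a.s. with bounded expectation since the walk is in a bounded region). By the OST, E[X_τ] = E[X_0] = 151. Equivalently: E[X_τ] = 195 · P(hit 195 first) + 0 · P(hit 0 first) = 195 · (151/195) = 151.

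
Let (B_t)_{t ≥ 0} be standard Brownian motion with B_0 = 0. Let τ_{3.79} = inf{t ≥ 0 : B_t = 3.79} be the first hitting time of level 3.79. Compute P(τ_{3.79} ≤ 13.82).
P(τ_{3.79} ≤ 13.82) = 2(1 − Φ(3.79/√13.82)) = 2(1 − Φ(1.0195)) ≈ 0.3080

By the reflection principle for standard BM, P(τ_b ≤ t) = 2 · P(B_t ≥ b). Since B_t ~ N(0, t), P(B_t ≥ 3.79) = 1 − Φ(3.79/√t) = 1 − Φ(3.79/√13.82) = 1 − Φ(1.0195) ≈ 0.15398. Doubling: P(τ_{3.79} ≤ 13.82) ≈ 2 · 0.15398 = 0.30796 ≈ 0.3080.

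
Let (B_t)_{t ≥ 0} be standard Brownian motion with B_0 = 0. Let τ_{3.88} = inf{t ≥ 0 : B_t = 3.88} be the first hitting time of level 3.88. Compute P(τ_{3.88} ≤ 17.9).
P(τ_{3.88} ≤ 17.9) = 2(1 − Φ(3.88/√17.9)) = 2(1 − Φ(0.9171)) ≈ 0.3591

By the reflection principle for standard BM, P(τ_b ≤ t) = 2 · P(B_t ≥ b). Since B_t ~ N(0, t), P(B_t ≥ 3.88) = 1 − Φ(3.88/√t) = 1 − Φ(3.88/√17.9) = 1 − Φ(0.9171) ≈ 0.17955. Doubling: P(τ_{3.88} ≤ 17.9) ≈ 2 · 0.17955 = 0.35910 ≈ 0.3591.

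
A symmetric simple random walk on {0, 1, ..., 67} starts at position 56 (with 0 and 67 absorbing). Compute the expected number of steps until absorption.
E[τ | X_0 = 56] = 616

Let v_k = E[τ | X_0 = k]. Boundary: v_0 = v_67 = 0. Recurrence: v_k = 1 + (v_{k-1} + v_{k+1})/2 for 1 ≤ k ≤ 66. The particular solution to v_k − (v_{k-1} + v_{k+1})/2 = 1 is v_k = −k^2. Adding homogeneous solution A + B k and matching boundaries gives v_k = k (67 − k). Substituting k = 56: v_56 = 56 · 11 = 616.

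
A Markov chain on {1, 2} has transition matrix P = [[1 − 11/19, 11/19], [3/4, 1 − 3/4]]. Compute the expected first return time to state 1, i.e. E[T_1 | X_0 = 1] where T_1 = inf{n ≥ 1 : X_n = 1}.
E[T_1 | X_0 = 1] = 1/π_1 = 101/57

For an irreducible recurrent Markov chain with stationary distribution π, E[T_i | X_0 = i] = 1/π_i (Kac's formula). Here π_1 = (3/4)/(11/19 + 3/4) = (3/4)/(101/76) = 57/101, so E[T_1 | X_0 = 1] = 1/π_1 = (11/19 + 3/4)/(3/4) = (101/76)/(3/4) = 101/57.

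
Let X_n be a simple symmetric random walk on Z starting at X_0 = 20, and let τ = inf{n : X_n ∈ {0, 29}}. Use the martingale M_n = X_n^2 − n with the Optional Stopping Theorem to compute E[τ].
E[τ] = 180

M_n = X_n^2 − n is a martingale (since E[X_{n+1}^2 | F_n] = X_n^2 + 1). By OST (τ has finite mean in a bounded region), E[M_τ] = E[M_0] = X_0^2 − 0 = 20^2 = 400. Also E[M_τ] = E[X_τ^2] − E[τ]. The walk exits at 0 or 29, with P(hit 29 first) = 20/29, so E[X_τ^2] = 29^2 · 20/29 + 0 = 580. Thus E[τ] = E[X_τ^2] − E[M_τ] = 580 − 400 = 180 = 20(29 − 20) = 180.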